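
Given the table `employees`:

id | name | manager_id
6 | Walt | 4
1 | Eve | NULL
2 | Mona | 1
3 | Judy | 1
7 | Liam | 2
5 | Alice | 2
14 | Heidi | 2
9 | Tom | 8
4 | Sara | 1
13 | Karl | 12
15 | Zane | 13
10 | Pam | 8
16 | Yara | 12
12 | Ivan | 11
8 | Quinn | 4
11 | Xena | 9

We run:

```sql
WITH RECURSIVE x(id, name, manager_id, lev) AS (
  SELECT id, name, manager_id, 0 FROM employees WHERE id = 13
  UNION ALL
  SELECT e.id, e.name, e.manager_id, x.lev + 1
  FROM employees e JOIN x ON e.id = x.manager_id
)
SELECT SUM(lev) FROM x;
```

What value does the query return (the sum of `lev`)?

Base: id=13 (Karl), manager_id=12, lev 0.
Iteration 1: join on id=12 -> Ivan (id 12, manager_id=11, lev 1).
Iteration 2: join on id=11 -> Xena (id 11, manager_id=9, lev 2).
Iteration 3: join on id=9 -> Tom (id 9, manager_id=8, lev 3).
Iteration 4: join on id=8 -> Quinn (id 8, manager_id=4, lev 4).
Iteration 5: join on id=4 -> Sara (id 4, manager_id=1, lev 5).
Iteration 6: join on id=1 -> Eve (id 1, manager_id=NULL, lev 6).
Iteration 7: manager_id is NULL; no match; recursion stops.
SUM(lev) = 0 + 1 + 2 + 3 + 4 + 5 + 6 = 21.

21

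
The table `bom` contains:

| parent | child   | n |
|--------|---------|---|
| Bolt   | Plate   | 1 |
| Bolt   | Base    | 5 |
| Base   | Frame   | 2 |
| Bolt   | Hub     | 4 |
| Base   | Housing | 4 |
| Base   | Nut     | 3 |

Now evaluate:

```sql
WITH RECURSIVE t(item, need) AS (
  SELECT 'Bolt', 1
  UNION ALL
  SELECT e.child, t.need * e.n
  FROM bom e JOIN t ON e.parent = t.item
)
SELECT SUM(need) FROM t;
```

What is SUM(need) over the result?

56

Base: (Bolt, need=1).
Iteration 1: components of {Bolt} -> Base = 1*5 = 5, Hub = 1*4 = 4, Plate = 1*1 = 1.
Iteration 2: components of {Base,Hub,Plate} -> Frame = 5*2 = 10, Housing = 5*4 = 20, Nut = 5*3 = 15.
Iteration 3: no further components; recursion stops.
SUM(need) = 1 + 1 + 5 + 4 + 10 + 20 + 15 = 56.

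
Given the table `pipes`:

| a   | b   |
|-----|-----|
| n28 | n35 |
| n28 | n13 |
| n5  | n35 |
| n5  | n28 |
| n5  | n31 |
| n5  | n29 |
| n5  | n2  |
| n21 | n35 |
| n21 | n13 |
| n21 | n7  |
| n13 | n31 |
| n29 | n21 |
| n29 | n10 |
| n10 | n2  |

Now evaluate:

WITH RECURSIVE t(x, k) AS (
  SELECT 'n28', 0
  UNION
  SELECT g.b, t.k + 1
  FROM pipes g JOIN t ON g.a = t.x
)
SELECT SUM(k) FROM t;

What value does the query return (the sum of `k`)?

4

Base: (n28, k=0).
Iteration 1: edges from {n28} -> (n13, k=1), (n35, k=1).
Iteration 2: edges from {n13,n35} -> (n31, k=2).
Iteration 3: no outgoing edges from {n31}; recursion stops.
SUM(k) = 0 + 1 + 1 + 2 = 4.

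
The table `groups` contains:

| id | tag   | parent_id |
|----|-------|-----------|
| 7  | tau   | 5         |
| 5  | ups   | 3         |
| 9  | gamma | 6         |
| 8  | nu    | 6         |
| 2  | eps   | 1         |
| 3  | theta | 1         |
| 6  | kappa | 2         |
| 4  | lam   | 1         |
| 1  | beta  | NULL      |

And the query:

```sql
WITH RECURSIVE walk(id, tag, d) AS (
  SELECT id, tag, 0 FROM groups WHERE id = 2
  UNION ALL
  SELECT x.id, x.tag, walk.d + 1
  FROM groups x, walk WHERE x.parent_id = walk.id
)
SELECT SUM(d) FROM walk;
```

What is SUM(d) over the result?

5

Base: id=2 (eps) at d 0.
Iteration 1: rows with parent_id in {2} -> kappa (id 6, d 1).
Iteration 2: rows with parent_id in {6} -> nu (id 8, d 2), gamma (id 9, d 2).
Iteration 3: no rows with parent_id in {8,9}; recursion stops.
SUM(d) = 0 + 1 + 2 + 2 = 5.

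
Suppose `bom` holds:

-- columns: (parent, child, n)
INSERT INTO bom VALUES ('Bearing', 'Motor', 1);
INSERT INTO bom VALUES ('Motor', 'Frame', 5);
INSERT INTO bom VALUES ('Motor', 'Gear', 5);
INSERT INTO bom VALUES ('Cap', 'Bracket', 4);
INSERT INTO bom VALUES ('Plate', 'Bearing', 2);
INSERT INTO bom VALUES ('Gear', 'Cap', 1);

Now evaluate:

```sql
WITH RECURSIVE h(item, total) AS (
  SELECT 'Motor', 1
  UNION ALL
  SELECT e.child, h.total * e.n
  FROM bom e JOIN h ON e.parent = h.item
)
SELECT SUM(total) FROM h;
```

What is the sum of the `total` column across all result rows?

Base: (Motor, total=1).
Iteration 1: components of {Motor} -> Frame = 1*5 = 5, Gear = 1*5 = 5.
Iteration 2: components of {Frame,Gear} -> Cap = 5*1 = 5.
Iteration 3: components of {Cap} -> Bracket = 5*4 = 20.
Iteration 4: no further components; recursion stops.
SUM(total) = 1 + 5 + 5 + 5 + 20 = 36.

36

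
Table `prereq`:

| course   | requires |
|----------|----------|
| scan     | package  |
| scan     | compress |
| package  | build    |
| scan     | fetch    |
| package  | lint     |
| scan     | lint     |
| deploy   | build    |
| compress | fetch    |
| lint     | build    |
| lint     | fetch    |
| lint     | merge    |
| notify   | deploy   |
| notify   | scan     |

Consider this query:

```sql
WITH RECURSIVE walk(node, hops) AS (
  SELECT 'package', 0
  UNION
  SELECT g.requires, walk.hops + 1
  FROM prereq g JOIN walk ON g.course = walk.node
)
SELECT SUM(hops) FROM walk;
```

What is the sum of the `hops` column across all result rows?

8

Base: (package, hops=0).
Iteration 1: edges from {package} -> (build, hops=1), (lint, hops=1).
Iteration 2: edges from {build,lint} -> (build, hops=2), (fetch, hops=2), (merge, hops=2).
Iteration 3: no outgoing edges from {build,fetch,merge}; recursion stops.
SUM(hops) = 0 + 1 + 1 + 2 + 2 + 2 = 8.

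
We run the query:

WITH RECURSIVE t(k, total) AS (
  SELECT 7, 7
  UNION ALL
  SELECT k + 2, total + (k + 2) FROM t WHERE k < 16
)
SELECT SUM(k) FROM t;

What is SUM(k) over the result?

Base: k=7, total=7.
Iteration 1: 7 < 16 holds -> k = 7 + 2 = 9, total = 7 + 9 = 16.
Iteration 2: 9 < 16 holds -> k = 9 + 2 = 11, total = 16 + 11 = 27.
Iteration 3: 11 < 16 holds -> k = 11 + 2 = 13, total = 27 + 13 = 40.
Iteration 4: 13 < 16 holds -> k = 13 + 2 = 15, total = 40 + 15 = 55.
Iteration 5: 15 < 16 holds -> k = 15 + 2 = 17, total = 55 + 17 = 72.
Iteration 6: 17 < 16 fails; recursion stops.
SUM(k) = 7 + 9 + 11 + 13 + 15 + 17 = 72.

72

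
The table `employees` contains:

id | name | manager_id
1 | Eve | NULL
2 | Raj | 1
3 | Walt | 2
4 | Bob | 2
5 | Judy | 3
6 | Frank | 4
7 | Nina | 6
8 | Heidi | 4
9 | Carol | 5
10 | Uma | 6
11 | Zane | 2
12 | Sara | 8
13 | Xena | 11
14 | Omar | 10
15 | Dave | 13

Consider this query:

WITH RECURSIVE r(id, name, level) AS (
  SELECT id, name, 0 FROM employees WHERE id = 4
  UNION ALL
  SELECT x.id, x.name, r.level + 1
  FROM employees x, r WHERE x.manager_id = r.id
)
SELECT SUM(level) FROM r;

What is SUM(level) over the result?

Base: id=4 (Bob) at level 0.
Iteration 1: rows with manager_id in {4} -> Frank (id 6, level 1), Heidi (id 8, level 1).
Iteration 2: rows with manager_id in {6,8} -> Nina (id 7, level 2), Uma (id 10, level 2), Sara (id 12, level 2).
Iteration 3: rows with manager_id in {7,10,12} -> Omar (id 14, level 3).
Iteration 4: no rows with manager_id in {14}; recursion stops.
SUM(level) = 0 + 1 + 1 + 2 + 2 + 2 + 3 = 11.

11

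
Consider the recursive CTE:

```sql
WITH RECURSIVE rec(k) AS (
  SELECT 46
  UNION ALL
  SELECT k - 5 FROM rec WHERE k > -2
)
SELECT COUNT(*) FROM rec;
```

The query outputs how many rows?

11

Base: k=46.
Iteration 1: 46 > -2 holds -> k = 46 - 5 = 41.
Iteration 2: 41 > -2 holds -> k = 41 - 5 = 36.
Iteration 3: 36 > -2 holds -> k = 36 - 5 = 31.
Iteration 4: 31 > -2 holds -> k = 31 - 5 = 26.
Iteration 5: 26 > -2 holds -> k = 26 - 5 = 21.
Iteration 6: 21 > -2 holds -> k = 21 - 5 = 16.
Iteration 7: 16 > -2 holds -> k = 16 - 5 = 11.
Iteration 8: 11 > -2 holds -> k = 11 - 5 = 6.
Iteration 9: 6 > -2 holds -> k = 6 - 5 = 1.
Iteration 10: 1 > -2 holds -> k = 1 - 5 = -4.
Iteration 11: -4 > -2 fails; recursion stops.
Total rows emitted: 11.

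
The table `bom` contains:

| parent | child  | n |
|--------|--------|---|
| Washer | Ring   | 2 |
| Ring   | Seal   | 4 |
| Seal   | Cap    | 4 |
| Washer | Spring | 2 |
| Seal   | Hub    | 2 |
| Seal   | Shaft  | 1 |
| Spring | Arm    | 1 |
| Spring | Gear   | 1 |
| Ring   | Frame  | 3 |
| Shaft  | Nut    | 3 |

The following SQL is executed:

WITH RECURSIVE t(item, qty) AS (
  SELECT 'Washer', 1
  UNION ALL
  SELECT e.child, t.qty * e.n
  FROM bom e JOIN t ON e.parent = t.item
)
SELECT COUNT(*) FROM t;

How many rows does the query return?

11

Base: (Washer, qty=1).
Iteration 1: components of {Washer} -> Ring = 1*2 = 2, Spring = 1*2 = 2.
Iteration 2: components of {Ring,Spring} -> Arm = 2*1 = 2, Frame = 2*3 = 6, Gear = 2*1 = 2, Seal = 2*4 = 8.
Iteration 3: components of {Arm,Frame,Gear,Seal} -> Cap = 8*4 = 32, Hub = 8*2 = 16, Shaft = 8*1 = 8.
Iteration 4: components of {Cap,Hub,Shaft} -> Nut = 8*3 = 24.
Iteration 5: no further components; recursion stops.
Total rows emitted: 11.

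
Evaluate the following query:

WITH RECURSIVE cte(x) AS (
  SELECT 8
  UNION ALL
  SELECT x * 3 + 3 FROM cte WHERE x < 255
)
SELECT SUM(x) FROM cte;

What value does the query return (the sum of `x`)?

Base: x=8.
Iteration 1: 8 < 255 holds -> x = 8 * 3 + 3 = 27.
Iteration 2: 27 < 255 holds -> x = 27 * 3 + 3 = 84.
Iteration 3: 84 < 255 holds -> x = 84 * 3 + 3 = 255.
Iteration 4: 255 < 255 fails; recursion stops.
SUM(x) = 8 + 27 + 84 + 255 = 374.

374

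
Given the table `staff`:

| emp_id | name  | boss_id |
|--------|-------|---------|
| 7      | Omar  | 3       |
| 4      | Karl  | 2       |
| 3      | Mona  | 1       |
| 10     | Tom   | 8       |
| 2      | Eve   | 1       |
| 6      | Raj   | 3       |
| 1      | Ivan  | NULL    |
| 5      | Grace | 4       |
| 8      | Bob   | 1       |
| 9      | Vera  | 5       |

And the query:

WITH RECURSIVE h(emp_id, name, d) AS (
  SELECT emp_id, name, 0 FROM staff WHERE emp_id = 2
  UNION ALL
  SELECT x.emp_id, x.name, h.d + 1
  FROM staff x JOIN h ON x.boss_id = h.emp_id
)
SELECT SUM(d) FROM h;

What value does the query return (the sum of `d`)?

6

Base: emp_id=2 (Eve) at d 0.
Iteration 1: rows with boss_id in {2} -> Karl (id 4, d 1).
Iteration 2: rows with boss_id in {4} -> Grace (id 5, d 2).
Iteration 3: rows with boss_id in {5} -> Vera (id 9, d 3).
Iteration 4: no rows with boss_id in {9}; recursion stops.
SUM(d) = 0 + 1 + 2 + 3 = 6.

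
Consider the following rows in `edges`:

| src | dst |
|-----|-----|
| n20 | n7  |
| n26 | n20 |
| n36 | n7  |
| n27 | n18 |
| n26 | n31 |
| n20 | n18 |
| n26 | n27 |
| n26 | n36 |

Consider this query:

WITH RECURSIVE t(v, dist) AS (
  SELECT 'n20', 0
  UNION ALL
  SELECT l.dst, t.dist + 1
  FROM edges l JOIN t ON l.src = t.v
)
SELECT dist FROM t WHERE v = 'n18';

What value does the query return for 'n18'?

1

Base: (n20, dist=0).
Iteration 1: edges from {n20} -> (n18, dist=1), (n7, dist=1).
Iteration 2: no outgoing edges from {n18,n7}; recursion stops.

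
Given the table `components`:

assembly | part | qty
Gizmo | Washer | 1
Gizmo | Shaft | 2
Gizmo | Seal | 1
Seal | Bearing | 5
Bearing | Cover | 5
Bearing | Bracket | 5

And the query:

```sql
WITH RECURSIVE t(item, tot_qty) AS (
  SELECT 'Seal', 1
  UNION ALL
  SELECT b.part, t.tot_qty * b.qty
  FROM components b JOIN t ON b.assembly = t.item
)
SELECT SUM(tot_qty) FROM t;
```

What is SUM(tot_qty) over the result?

Base: (Seal, tot_qty=1).
Iteration 1: components of {Seal} -> Bearing = 1*5 = 5.
Iteration 2: components of {Bearing} -> Bracket = 5*5 = 25, Cover = 5*5 = 25.
Iteration 3: no further components; recursion stops.
SUM(tot_qty) = 1 + 5 + 25 + 25 = 56.

56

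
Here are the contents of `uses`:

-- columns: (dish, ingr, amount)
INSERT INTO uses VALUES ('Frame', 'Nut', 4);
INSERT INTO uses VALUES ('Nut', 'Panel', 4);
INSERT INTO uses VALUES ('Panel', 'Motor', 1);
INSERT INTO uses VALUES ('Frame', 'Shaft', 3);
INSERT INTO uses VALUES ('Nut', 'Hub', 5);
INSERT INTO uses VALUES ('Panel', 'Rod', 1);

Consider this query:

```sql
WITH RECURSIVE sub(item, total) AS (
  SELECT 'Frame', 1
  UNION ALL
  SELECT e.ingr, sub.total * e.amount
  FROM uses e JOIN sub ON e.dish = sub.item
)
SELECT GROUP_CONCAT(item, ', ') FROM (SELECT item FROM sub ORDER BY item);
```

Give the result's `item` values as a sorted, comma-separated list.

Base: (Frame, total=1).
Iteration 1: components of {Frame} -> Nut = 1*4 = 4, Shaft = 1*3 = 3.
Iteration 2: components of {Nut,Shaft} -> Hub = 4*5 = 20, Panel = 4*4 = 16.
Iteration 3: components of {Hub,Panel} -> Motor = 16*1 = 16, Rod = 16*1 = 16.
Iteration 4: no further components; recursion stops.

Frame, Hub, Motor, Nut, Panel, Rod, Shaft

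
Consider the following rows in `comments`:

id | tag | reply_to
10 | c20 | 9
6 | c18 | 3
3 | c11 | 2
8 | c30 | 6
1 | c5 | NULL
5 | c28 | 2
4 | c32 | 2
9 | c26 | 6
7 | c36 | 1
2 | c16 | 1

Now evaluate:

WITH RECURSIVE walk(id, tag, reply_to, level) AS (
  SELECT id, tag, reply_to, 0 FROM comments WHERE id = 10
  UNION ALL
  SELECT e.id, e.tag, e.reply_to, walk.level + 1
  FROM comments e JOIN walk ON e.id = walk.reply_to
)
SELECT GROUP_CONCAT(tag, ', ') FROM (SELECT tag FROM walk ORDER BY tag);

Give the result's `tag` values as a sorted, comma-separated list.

c11, c16, c18, c20, c26, c5

Base: id=10 (c20), reply_to=9, level 0.
Iteration 1: join on id=9 -> c26 (id 9, reply_to=6, level 1).
Iteration 2: join on id=6 -> c18 (id 6, reply_to=3, level 2).
Iteration 3: join on id=3 -> c11 (id 3, reply_to=2, level 3).
Iteration 4: join on id=2 -> c16 (id 2, reply_to=1, level 4).
Iteration 5: join on id=1 -> c5 (id 1, reply_to=NULL, level 5).
Iteration 6: reply_to is NULL; no match; recursion stops.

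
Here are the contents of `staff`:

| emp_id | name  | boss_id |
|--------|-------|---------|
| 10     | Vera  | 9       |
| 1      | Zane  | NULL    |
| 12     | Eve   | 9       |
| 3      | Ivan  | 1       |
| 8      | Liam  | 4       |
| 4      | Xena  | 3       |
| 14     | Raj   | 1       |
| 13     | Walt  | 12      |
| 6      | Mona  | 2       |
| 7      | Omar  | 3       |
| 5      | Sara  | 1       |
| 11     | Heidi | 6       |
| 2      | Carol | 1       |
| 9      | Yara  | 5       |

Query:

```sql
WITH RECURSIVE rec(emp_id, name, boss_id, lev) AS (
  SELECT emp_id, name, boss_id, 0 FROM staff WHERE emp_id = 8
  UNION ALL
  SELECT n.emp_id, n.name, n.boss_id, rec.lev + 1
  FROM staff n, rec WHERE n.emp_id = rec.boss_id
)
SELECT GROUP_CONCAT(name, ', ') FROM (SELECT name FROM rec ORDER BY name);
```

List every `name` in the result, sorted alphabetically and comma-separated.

Ivan, Liam, Xena, Zane

Base: emp_id=8 (Liam), boss_id=4, lev 0.
Iteration 1: join on emp_id=4 -> Xena (id 4, boss_id=3, lev 1).
Iteration 2: join on emp_id=3 -> Ivan (id 3, boss_id=1, lev 2).
Iteration 3: join on emp_id=1 -> Zane (id 1, boss_id=NULL, lev 3).
Iteration 4: boss_id is NULL; no match; recursion stops.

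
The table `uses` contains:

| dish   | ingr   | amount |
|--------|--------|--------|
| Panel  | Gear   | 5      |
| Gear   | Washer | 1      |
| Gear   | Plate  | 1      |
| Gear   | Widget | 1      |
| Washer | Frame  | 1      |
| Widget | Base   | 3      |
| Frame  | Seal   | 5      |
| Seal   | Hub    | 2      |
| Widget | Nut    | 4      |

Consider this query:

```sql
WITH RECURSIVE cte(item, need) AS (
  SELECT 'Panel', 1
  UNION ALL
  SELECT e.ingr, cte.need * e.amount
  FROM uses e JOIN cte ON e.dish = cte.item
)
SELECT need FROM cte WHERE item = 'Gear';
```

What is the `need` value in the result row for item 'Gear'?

5

Base: (Panel, need=1).
Iteration 1: components of {Panel} -> Gear = 1*5 = 5.
Iteration 2: components of {Gear} -> Plate = 5*1 = 5, Washer = 5*1 = 5, Widget = 5*1 = 5.
Iteration 3: components of {Plate,Washer,Widget} -> Base = 5*3 = 15, Frame = 5*1 = 5, Nut = 5*4 = 20.
Iteration 4: components of {Base,Frame,Nut} -> Seal = 5*5 = 25.
Iteration 5: components of {Seal} -> Hub = 25*2 = 50.
Iteration 6: no further components; recursion stops.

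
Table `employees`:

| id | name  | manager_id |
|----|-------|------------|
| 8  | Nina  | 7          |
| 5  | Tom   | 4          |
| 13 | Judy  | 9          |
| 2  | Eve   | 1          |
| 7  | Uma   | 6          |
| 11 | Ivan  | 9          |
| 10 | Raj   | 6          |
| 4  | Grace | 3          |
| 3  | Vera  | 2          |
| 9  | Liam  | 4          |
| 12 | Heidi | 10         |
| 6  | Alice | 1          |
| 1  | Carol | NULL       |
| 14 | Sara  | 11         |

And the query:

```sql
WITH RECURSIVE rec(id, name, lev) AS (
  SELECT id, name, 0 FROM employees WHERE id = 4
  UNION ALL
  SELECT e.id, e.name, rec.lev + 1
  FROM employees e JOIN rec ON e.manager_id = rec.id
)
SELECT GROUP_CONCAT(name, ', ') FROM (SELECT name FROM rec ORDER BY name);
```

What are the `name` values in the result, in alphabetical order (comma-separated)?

Base: id=4 (Grace) at lev 0.
Iteration 1: rows with manager_id in {4} -> Tom (id 5, lev 1), Liam (id 9, lev 1).
Iteration 2: rows with manager_id in {5,9} -> Ivan (id 11, lev 2), Judy (id 13, lev 2).
Iteration 3: rows with manager_id in {11,13} -> Sara (id 14, lev 3).
Iteration 4: no rows with manager_id in {14}; recursion stops.

Grace, Ivan, Judy, Liam, Sara, Tom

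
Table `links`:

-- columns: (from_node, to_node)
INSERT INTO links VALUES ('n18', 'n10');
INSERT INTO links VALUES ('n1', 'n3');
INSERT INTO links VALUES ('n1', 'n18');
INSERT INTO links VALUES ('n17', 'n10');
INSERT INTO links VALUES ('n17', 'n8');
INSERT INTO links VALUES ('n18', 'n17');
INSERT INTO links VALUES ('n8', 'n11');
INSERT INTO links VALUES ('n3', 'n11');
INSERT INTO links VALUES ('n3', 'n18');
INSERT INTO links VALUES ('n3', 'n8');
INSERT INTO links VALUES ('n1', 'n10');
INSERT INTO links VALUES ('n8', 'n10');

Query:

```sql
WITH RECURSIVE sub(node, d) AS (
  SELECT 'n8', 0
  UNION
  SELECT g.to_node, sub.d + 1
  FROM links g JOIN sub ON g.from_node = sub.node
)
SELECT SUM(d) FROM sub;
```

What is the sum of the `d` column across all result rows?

2

Base: (n8, d=0).
Iteration 1: edges from {n8} -> (n10, d=1), (n11, d=1).
Iteration 2: no outgoing edges from {n10,n11}; recursion stops.
SUM(d) = 0 + 1 + 1 = 2.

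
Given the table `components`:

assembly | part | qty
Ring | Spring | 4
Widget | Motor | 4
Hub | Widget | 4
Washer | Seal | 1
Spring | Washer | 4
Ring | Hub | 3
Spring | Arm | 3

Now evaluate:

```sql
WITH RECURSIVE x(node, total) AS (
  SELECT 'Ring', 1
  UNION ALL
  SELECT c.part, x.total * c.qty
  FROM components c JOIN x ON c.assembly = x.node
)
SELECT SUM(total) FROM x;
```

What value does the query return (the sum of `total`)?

Base: (Ring, total=1).
Iteration 1: components of {Ring} -> Hub = 1*3 = 3, Spring = 1*4 = 4.
Iteration 2: components of {Hub,Spring} -> Arm = 4*3 = 12, Washer = 4*4 = 16, Widget = 3*4 = 12.
Iteration 3: components of {Arm,Washer,Widget} -> Motor = 12*4 = 48, Seal = 16*1 = 16.
Iteration 4: no further components; recursion stops.
SUM(total) = 1 + 4 + 3 + 12 + 16 + 12 + 16 + 48 = 112.

112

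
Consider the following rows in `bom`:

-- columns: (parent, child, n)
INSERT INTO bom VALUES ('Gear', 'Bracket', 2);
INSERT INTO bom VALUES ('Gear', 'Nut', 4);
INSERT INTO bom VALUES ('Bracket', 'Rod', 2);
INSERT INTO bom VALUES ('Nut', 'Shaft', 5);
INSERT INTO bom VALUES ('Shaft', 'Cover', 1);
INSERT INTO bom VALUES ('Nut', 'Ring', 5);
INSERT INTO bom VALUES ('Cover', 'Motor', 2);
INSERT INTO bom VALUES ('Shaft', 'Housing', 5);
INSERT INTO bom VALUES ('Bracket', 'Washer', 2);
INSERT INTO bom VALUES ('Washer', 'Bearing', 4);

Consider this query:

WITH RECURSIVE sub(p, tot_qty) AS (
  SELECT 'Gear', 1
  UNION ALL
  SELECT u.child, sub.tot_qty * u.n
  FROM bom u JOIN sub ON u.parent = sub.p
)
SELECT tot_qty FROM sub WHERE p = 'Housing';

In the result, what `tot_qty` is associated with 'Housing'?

100

Base: (Gear, tot_qty=1).
Iteration 1: components of {Gear} -> Bracket = 1*2 = 2, Nut = 1*4 = 4.
Iteration 2: components of {Bracket,Nut} -> Ring = 4*5 = 20, Rod = 2*2 = 4, Shaft = 4*5 = 20, Washer = 2*2 = 4.
Iteration 3: components of {Ring,Rod,Shaft,Washer} -> Bearing = 4*4 = 16, Cover = 20*1 = 20, Housing = 20*5 = 100.
Iteration 4: components of {Bearing,Cover,Housing} -> Motor = 20*2 = 40.
Iteration 5: no further components; recursion stops.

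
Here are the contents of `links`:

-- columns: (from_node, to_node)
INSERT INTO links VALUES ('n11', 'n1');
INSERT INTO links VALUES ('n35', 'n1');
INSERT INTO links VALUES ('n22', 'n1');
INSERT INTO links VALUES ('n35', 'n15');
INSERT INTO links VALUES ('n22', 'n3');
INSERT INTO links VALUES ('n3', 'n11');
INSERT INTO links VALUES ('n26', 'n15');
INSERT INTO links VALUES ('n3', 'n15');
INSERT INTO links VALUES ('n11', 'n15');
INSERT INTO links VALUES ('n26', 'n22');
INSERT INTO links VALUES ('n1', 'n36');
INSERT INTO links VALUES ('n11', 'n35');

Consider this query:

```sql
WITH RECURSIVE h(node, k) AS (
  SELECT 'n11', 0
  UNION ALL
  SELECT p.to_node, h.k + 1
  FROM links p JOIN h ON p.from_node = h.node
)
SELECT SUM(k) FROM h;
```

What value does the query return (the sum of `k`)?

12

Base: (n11, k=0).
Iteration 1: edges from {n11} -> (n1, k=1), (n15, k=1), (n35, k=1).
Iteration 2: edges from {n1,n15,n35} -> (n1, k=2), (n15, k=2), (n36, k=2).
Iteration 3: edges from {n1,n15,n36} -> (n36, k=3).
Iteration 4: no outgoing edges from {n36}; recursion stops.
SUM(k) = 0 + 1 + 1 + 1 + 2 + 2 + 2 + 3 = 12.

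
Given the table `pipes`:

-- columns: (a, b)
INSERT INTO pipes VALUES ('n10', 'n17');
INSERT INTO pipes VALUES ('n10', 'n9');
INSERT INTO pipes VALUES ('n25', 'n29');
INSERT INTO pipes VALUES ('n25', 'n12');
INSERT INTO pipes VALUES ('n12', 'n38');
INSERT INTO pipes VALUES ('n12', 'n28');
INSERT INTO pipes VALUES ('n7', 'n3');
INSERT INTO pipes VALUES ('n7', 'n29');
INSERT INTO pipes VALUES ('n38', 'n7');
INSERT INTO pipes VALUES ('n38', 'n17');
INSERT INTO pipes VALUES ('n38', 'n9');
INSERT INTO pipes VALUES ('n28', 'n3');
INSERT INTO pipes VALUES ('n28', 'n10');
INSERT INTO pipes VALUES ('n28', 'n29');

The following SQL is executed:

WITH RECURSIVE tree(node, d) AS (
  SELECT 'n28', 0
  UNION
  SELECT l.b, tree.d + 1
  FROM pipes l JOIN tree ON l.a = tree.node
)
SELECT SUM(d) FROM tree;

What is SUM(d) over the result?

7

Base: (n28, d=0).
Iteration 1: edges from {n28} -> (n10, d=1), (n29, d=1), (n3, d=1).
Iteration 2: edges from {n10,n29,n3} -> (n17, d=2), (n9, d=2).
Iteration 3: no outgoing edges from {n17,n9}; recursion stops.
SUM(d) = 0 + 1 + 1 + 1 + 2 + 2 = 7.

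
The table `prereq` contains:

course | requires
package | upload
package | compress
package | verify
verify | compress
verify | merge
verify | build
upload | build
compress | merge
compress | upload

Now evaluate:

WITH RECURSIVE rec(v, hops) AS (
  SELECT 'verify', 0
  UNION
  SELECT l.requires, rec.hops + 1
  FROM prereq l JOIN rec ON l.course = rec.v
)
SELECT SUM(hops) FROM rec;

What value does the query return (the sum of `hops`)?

10

Base: (verify, hops=0).
Iteration 1: edges from {verify} -> (build, hops=1), (compress, hops=1), (merge, hops=1).
Iteration 2: edges from {build,compress,merge} -> (merge, hops=2), (upload, hops=2).
Iteration 3: edges from {merge,upload} -> (build, hops=3).
Iteration 4: no outgoing edges from {build}; recursion stops.
SUM(hops) = 0 + 1 + 1 + 1 + 2 + 2 + 3 = 10.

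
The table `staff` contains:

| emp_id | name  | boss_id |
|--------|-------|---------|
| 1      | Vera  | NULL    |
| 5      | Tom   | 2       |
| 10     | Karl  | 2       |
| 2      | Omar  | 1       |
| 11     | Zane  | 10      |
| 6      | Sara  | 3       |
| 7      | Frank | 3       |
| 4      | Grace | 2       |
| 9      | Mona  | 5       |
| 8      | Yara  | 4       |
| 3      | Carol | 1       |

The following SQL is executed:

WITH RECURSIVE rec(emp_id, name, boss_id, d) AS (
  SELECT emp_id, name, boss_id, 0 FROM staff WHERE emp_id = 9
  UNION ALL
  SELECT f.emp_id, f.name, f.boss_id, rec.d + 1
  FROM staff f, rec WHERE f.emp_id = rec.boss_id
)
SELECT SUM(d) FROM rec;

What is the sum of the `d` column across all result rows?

Base: emp_id=9 (Mona), boss_id=5, d 0.
Iteration 1: join on emp_id=5 -> Tom (id 5, boss_id=2, d 1).
Iteration 2: join on emp_id=2 -> Omar (id 2, boss_id=1, d 2).
Iteration 3: join on emp_id=1 -> Vera (id 1, boss_id=NULL, d 3).
Iteration 4: boss_id is NULL; no match; recursion stops.
SUM(d) = 0 + 1 + 2 + 3 = 6.

6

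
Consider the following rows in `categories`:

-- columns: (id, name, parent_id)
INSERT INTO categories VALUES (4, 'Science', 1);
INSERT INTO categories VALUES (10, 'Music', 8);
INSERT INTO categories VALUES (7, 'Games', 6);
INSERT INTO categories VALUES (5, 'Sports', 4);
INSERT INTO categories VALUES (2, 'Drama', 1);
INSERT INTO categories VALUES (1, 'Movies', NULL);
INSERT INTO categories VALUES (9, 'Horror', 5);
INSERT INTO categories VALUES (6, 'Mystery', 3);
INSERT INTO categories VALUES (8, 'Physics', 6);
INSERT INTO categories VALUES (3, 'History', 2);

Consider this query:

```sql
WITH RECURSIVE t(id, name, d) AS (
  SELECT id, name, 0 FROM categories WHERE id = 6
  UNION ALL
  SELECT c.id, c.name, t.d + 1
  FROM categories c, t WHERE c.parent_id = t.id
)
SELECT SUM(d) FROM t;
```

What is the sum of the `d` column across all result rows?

Base: id=6 (Mystery) at d 0.
Iteration 1: rows with parent_id in {6} -> Games (id 7, d 1), Physics (id 8, d 1).
Iteration 2: rows with parent_id in {7,8} -> Music (id 10, d 2).
Iteration 3: no rows with parent_id in {10}; recursion stops.
SUM(d) = 0 + 1 + 1 + 2 = 4.

4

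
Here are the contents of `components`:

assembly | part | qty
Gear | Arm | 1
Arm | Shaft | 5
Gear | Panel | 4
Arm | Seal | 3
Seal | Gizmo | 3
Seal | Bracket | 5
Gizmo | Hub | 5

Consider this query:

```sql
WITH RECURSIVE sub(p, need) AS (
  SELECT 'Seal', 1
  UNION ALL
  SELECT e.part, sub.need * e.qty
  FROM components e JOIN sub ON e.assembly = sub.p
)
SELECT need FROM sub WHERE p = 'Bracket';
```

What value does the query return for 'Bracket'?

5

Base: (Seal, need=1).
Iteration 1: components of {Seal} -> Bracket = 1*5 = 5, Gizmo = 1*3 = 3.
Iteration 2: components of {Bracket,Gizmo} -> Hub = 3*5 = 15.
Iteration 3: no further components; recursion stops.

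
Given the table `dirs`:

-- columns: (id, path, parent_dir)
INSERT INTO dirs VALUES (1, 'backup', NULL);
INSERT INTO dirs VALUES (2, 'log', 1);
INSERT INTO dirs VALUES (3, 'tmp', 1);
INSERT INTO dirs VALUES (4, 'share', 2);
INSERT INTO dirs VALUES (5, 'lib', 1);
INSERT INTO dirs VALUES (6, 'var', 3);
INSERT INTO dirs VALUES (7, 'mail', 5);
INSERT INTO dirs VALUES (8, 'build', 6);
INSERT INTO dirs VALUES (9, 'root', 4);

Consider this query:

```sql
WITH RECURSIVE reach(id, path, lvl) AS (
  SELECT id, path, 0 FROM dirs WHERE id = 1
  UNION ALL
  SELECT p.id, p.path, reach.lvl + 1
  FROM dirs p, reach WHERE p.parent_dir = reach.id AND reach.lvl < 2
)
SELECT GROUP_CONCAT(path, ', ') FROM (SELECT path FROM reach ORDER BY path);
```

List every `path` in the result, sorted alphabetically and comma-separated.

backup, lib, log, mail, share, tmp, var

Base: id=1 (backup) at lvl 0.
Iteration 1: rows with parent_dir in {1} -> log (id 2, lvl 1), tmp (id 3, lvl 1), lib (id 5, lvl 1).
Iteration 2: rows with parent_dir in {2,3,5} -> share (id 4, lvl 2), var (id 6, lvl 2), mail (id 7, lvl 2).
Iteration 3: lvl < 2 fails for all current rows; recursion stops.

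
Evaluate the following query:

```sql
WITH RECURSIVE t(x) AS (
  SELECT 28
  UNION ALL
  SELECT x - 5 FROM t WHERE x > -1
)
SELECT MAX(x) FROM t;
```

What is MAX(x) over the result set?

28

Base: x=28.
Iteration 1: 28 > -1 holds -> x = 28 - 5 = 23.
Iteration 2: 23 > -1 holds -> x = 23 - 5 = 18.
Iteration 3: 18 > -1 holds -> x = 18 - 5 = 13.
Iteration 4: 13 > -1 holds -> x = 13 - 5 = 8.
Iteration 5: 8 > -1 holds -> x = 8 - 5 = 3.
Iteration 6: 3 > -1 holds -> x = 3 - 5 = -2.
Iteration 7: -2 > -1 fails; recursion stops.
x values: 28, 23, 18, 13, 8, 3, -2; the maximum is 28.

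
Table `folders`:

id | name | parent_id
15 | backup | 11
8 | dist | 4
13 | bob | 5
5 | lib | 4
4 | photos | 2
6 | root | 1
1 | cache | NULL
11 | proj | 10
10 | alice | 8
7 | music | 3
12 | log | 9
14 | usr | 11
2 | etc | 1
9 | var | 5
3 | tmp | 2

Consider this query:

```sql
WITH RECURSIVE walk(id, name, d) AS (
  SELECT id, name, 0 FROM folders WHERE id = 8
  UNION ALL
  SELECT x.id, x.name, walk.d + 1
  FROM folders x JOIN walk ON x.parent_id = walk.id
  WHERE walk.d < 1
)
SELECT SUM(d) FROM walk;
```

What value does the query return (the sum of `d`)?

1

Base: id=8 (dist) at d 0.
Iteration 1: rows with parent_id in {8} -> alice (id 10, d 1).
Iteration 2: d < 1 fails for all current rows; recursion stops.
SUM(d) = 0 + 1 = 1.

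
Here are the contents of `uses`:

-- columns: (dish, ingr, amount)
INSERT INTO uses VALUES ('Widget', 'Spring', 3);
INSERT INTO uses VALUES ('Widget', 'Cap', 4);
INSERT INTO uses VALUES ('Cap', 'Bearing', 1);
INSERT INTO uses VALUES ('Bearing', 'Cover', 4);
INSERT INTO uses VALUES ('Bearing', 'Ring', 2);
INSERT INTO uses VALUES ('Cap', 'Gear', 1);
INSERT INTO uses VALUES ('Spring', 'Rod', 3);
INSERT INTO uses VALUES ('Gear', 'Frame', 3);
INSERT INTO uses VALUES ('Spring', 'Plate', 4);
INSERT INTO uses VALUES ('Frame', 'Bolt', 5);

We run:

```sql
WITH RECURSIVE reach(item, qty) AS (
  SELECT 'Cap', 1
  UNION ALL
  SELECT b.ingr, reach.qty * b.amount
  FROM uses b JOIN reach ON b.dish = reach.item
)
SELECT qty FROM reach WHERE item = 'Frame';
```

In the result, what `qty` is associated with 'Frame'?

Base: (Cap, qty=1).
Iteration 1: components of {Cap} -> Bearing = 1*1 = 1, Gear = 1*1 = 1.
Iteration 2: components of {Bearing,Gear} -> Cover = 1*4 = 4, Frame = 1*3 = 3, Ring = 1*2 = 2.
Iteration 3: components of {Cover,Frame,Ring} -> Bolt = 3*5 = 15.
Iteration 4: no further components; recursion stops.

3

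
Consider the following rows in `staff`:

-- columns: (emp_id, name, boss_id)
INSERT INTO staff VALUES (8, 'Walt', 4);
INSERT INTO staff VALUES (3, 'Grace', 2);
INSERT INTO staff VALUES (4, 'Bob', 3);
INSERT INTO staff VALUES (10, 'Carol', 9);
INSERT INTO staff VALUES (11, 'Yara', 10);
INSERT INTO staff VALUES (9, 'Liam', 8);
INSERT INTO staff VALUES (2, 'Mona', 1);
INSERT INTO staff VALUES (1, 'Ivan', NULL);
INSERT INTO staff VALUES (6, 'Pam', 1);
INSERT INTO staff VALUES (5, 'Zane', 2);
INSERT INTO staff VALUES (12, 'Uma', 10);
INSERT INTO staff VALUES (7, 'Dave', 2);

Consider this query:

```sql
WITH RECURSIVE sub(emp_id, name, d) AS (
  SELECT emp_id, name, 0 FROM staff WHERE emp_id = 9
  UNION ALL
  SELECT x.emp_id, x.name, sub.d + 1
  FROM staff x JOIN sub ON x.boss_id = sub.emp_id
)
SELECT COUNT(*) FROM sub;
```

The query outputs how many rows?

Base: emp_id=9 (Liam) at d 0.
Iteration 1: rows with boss_id in {9} -> Carol (id 10, d 1).
Iteration 2: rows with boss_id in {10} -> Yara (id 11, d 2), Uma (id 12, d 2).
Iteration 3: no rows with boss_id in {11,12}; recursion stops.
Total rows emitted: 4.

4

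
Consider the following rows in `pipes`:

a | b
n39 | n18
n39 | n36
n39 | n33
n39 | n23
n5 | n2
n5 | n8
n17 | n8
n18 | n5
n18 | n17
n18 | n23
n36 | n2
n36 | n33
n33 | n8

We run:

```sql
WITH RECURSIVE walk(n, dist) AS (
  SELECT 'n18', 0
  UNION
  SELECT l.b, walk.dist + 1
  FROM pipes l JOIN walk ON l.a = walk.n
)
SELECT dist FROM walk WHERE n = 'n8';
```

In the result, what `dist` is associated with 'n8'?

2

Base: (n18, dist=0).
Iteration 1: edges from {n18} -> (n17, dist=1), (n23, dist=1), (n5, dist=1).
Iteration 2: edges from {n17,n23,n5} -> (n2, dist=2), (n8, dist=2). [UNION drops 1 duplicate row(s)]
Iteration 3: no outgoing edges from {n2,n8}; recursion stops.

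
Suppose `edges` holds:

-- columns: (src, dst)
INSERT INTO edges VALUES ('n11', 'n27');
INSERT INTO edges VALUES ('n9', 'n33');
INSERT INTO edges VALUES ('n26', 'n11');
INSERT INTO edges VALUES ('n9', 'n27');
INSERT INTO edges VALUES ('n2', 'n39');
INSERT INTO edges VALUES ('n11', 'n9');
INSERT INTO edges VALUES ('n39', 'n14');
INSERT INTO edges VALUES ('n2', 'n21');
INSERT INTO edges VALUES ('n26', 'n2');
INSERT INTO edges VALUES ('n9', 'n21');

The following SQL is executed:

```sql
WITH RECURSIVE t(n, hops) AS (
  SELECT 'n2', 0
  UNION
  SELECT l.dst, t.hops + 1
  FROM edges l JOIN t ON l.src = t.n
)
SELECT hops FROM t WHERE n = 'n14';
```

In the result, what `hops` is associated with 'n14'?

Base: (n2, hops=0).
Iteration 1: edges from {n2} -> (n21, hops=1), (n39, hops=1).
Iteration 2: edges from {n21,n39} -> (n14, hops=2).
Iteration 3: no outgoing edges from {n14}; recursion stops.

2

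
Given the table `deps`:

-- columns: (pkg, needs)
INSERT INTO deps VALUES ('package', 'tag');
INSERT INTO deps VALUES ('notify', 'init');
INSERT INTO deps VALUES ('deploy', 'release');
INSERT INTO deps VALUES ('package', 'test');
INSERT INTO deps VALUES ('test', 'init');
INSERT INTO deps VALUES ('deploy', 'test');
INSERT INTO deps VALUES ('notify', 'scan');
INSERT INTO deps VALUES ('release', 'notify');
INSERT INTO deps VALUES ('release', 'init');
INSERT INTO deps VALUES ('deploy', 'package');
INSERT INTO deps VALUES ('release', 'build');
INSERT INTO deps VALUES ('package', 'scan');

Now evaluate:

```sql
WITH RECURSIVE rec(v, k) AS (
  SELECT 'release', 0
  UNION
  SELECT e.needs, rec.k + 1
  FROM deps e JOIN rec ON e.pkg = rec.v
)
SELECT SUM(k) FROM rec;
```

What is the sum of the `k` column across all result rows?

7

Base: (release, k=0).
Iteration 1: edges from {release} -> (build, k=1), (init, k=1), (notify, k=1).
Iteration 2: edges from {build,init,notify} -> (init, k=2), (scan, k=2).
Iteration 3: no outgoing edges from {init,scan}; recursion stops.
SUM(k) = 0 + 1 + 1 + 1 + 2 + 2 = 7.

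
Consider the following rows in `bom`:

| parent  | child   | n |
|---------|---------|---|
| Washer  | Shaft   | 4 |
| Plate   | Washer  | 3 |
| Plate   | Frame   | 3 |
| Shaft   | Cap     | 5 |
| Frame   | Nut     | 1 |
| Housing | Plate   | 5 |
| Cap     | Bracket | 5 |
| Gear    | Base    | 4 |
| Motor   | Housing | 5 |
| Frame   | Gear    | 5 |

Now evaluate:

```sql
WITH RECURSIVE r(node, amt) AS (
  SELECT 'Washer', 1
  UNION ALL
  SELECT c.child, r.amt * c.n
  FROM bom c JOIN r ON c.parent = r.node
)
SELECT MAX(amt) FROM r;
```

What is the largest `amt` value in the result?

100

Base: (Washer, amt=1).
Iteration 1: components of {Washer} -> Shaft = 1*4 = 4.
Iteration 2: components of {Shaft} -> Cap = 4*5 = 20.
Iteration 3: components of {Cap} -> Bracket = 20*5 = 100.
Iteration 4: no further components; recursion stops.
amt values: 1, 4, 20, 100; the maximum is 100.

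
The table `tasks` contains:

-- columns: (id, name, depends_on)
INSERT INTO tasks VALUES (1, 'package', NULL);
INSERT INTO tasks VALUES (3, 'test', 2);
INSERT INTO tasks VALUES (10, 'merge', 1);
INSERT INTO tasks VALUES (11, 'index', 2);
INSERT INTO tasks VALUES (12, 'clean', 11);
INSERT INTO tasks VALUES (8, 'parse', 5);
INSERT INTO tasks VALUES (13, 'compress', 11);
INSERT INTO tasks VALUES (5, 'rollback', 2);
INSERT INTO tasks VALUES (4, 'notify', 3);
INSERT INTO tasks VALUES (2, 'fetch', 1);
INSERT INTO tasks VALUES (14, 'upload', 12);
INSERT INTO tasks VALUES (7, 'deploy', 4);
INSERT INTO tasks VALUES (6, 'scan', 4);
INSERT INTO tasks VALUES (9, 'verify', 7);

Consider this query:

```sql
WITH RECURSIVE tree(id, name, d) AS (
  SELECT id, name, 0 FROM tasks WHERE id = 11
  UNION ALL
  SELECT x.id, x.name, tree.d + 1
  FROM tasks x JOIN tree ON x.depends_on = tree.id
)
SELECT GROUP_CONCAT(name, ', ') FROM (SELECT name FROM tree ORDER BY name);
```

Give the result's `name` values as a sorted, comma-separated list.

clean, compress, index, upload

Base: id=11 (index) at d 0.
Iteration 1: rows with depends_on in {11} -> clean (id 12, d 1), compress (id 13, d 1).
Iteration 2: rows with depends_on in {12,13} -> upload (id 14, d 2).
Iteration 3: no rows with depends_on in {14}; recursion stops.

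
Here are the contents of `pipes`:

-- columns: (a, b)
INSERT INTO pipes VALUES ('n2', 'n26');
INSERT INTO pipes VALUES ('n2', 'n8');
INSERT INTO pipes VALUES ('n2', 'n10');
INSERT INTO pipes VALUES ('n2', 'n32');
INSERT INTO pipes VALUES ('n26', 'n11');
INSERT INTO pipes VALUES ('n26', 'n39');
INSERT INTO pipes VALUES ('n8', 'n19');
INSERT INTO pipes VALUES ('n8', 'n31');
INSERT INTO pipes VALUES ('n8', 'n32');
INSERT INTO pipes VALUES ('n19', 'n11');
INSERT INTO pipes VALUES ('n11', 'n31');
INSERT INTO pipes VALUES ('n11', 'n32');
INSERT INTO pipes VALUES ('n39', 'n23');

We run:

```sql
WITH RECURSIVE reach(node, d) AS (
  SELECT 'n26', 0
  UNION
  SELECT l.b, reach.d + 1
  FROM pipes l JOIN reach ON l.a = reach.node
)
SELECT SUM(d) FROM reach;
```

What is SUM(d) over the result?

Base: (n26, d=0).
Iteration 1: edges from {n26} -> (n11, d=1), (n39, d=1).
Iteration 2: edges from {n11,n39} -> (n23, d=2), (n31, d=2), (n32, d=2).
Iteration 3: no outgoing edges from {n23,n31,n32}; recursion stops.
SUM(d) = 0 + 1 + 1 + 2 + 2 + 2 = 8.

8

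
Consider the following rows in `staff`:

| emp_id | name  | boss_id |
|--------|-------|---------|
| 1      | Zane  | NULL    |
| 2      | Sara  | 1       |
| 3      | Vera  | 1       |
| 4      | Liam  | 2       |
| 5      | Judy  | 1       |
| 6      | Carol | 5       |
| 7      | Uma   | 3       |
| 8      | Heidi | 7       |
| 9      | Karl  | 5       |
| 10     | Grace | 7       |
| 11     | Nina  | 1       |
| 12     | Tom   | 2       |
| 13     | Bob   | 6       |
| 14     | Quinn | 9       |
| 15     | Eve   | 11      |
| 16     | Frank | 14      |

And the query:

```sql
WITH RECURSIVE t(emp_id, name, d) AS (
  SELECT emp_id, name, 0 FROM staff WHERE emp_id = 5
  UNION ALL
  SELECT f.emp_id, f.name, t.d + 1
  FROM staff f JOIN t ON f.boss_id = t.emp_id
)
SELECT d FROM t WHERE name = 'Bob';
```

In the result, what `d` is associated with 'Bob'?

2

Base: emp_id=5 (Judy) at d 0.
Iteration 1: rows with boss_id in {5} -> Carol (id 6, d 1), Karl (id 9, d 1).
Iteration 2: rows with boss_id in {6,9} -> Bob (id 13, d 2), Quinn (id 14, d 2).
Iteration 3: rows with boss_id in {13,14} -> Frank (id 16, d 3).
Iteration 4: no rows with boss_id in {16}; recursion stops.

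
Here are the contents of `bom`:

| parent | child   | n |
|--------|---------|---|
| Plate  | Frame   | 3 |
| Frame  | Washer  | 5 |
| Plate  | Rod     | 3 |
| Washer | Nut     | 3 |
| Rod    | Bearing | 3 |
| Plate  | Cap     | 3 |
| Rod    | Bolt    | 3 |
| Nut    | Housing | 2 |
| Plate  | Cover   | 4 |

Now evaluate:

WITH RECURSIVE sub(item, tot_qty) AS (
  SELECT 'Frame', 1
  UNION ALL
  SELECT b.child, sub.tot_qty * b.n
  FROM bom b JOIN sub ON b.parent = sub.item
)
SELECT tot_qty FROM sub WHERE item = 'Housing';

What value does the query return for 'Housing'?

Base: (Frame, tot_qty=1).
Iteration 1: components of {Frame} -> Washer = 1*5 = 5.
Iteration 2: components of {Washer} -> Nut = 5*3 = 15.
Iteration 3: components of {Nut} -> Housing = 15*2 = 30.
Iteration 4: no further components; recursion stops.

30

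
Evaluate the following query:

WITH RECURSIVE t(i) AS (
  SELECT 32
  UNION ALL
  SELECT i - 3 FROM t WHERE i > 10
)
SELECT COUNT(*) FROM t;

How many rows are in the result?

Base: i=32.
Iteration 1: 32 > 10 holds -> i = 32 - 3 = 29.
Iteration 2: 29 > 10 holds -> i = 29 - 3 = 26.
Iteration 3: 26 > 10 holds -> i = 26 - 3 = 23.
Iteration 4: 23 > 10 holds -> i = 23 - 3 = 20.
Iteration 5: 20 > 10 holds -> i = 20 - 3 = 17.
Iteration 6: 17 > 10 holds -> i = 17 - 3 = 14.
Iteration 7: 14 > 10 holds -> i = 14 - 3 = 11.
Iteration 8: 11 > 10 holds -> i = 11 - 3 = 8.
Iteration 9: 8 > 10 fails; recursion stops.
Total rows emitted: 9.

9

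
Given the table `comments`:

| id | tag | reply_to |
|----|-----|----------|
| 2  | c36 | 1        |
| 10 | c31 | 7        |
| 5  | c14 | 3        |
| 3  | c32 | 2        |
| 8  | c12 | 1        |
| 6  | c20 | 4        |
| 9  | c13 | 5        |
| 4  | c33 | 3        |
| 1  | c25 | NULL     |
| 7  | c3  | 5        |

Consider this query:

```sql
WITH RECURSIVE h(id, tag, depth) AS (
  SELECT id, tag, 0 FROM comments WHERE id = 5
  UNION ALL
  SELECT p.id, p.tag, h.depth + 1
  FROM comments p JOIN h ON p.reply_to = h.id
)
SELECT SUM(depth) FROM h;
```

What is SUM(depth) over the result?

4

Base: id=5 (c14) at depth 0.
Iteration 1: rows with reply_to in {5} -> c3 (id 7, depth 1), c13 (id 9, depth 1).
Iteration 2: rows with reply_to in {7,9} -> c31 (id 10, depth 2).
Iteration 3: no rows with reply_to in {10}; recursion stops.
SUM(depth) = 0 + 1 + 1 + 2 = 4.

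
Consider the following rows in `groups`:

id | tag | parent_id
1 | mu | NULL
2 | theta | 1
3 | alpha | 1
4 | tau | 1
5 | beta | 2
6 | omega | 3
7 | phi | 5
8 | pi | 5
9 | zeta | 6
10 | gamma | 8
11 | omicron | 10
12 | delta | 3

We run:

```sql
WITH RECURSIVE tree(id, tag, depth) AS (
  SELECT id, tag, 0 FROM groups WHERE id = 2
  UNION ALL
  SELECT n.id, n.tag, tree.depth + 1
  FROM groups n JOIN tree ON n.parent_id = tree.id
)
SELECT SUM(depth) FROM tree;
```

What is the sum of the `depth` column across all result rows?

Base: id=2 (theta) at depth 0.
Iteration 1: rows with parent_id in {2} -> beta (id 5, depth 1).
Iteration 2: rows with parent_id in {5} -> phi (id 7, depth 2), pi (id 8, depth 2).
Iteration 3: rows with parent_id in {7,8} -> gamma (id 10, depth 3).
Iteration 4: rows with parent_id in {10} -> omicron (id 11, depth 4).
Iteration 5: no rows with parent_id in {11}; recursion stops.
SUM(depth) = 0 + 1 + 2 + 2 + 3 + 4 = 12.

12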